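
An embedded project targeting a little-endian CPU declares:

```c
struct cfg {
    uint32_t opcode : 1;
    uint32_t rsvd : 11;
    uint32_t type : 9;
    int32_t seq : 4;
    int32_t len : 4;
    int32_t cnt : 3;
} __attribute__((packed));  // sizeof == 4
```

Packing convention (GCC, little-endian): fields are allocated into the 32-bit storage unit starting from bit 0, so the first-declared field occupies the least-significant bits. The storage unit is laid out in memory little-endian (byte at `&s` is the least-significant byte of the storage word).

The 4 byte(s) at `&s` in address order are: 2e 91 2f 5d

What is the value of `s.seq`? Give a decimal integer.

[0]=0x2e [1]=0x91 [2]=0x2f [3]=0x5d (little-endian) → word 0x5d2f912e
opcode:1 @ bit 0 → (0x5d2f912e>>0)&0x1 = 0x0
rsvd:11 @ bit 1 → (0x5d2f912e>>1)&0x7ff = 0x97
type:9 @ bit 12 → (0x5d2f912e>>12)&0x1ff = 0xf9
seq:4 @ bit 21 → (0x5d2f912e>>21)&0xf = 0x9  ←
len:4 @ bit 25 → (0x5d2f912e>>25)&0xf = 0xe
cnt:3 @ bit 29 → (0x5d2f912e>>29)&0x7 = 0x2
seq signed 4b, MSB=1: 9 - 16 = -7

-7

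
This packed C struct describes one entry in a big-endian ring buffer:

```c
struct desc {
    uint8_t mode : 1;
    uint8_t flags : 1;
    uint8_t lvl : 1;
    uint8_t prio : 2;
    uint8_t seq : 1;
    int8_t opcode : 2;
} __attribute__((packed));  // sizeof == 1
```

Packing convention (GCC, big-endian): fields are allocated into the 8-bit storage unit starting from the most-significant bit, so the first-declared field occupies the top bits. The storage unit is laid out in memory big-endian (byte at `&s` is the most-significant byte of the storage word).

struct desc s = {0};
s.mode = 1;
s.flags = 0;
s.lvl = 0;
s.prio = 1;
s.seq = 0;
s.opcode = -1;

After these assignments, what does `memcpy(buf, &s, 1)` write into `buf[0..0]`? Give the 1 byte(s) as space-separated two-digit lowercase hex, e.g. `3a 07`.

8b

[7+:1] mode=1 & 0x1 = 0x1; word=0x80
[6+:1] flags=0 & 0x1 = 0x0; word=0x80
[5+:1] lvl=0 & 0x1 = 0x0; word=0x80
[3+:2] prio=1 & 0x3 = 0x1; word=0x88
[2+:1] seq=0 & 0x1 = 0x0; word=0x88
[0+:2] opcode=-1 & 0x3 = 0x3; word=0x8b
word = 0x8b → big-endian bytes:
  [0]=0x8b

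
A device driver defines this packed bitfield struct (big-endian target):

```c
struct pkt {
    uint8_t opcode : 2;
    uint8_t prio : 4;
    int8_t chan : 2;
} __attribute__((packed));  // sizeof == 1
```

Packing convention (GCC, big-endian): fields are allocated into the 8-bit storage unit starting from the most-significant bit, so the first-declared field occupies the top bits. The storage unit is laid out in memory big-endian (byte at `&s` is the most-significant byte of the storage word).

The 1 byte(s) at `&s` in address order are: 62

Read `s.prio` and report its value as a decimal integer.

[0]=0x62 (big-endian) → word 0x62
opcode [6+:2] = (word>>6) & 0x3 = 1
prio [2+:4] = (word>>2) & 0xf = 8  ←
chan [0+:2] = (word>>0) & 0x3 = 2

8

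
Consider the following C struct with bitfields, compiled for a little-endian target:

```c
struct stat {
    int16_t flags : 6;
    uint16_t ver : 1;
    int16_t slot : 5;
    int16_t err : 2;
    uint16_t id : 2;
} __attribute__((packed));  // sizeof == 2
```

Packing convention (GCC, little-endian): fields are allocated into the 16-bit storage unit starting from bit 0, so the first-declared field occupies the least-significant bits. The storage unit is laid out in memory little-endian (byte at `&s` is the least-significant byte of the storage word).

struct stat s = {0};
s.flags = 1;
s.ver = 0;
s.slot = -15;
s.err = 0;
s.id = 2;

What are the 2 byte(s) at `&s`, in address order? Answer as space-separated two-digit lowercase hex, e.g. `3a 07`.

81 88

flags:6 = 1 → 0x1 << 0 → word 0x0001
ver:1 = 0 → 0x0 << 6 → word 0x0001
slot:5 = -15 → 0x11 << 7 → word 0x0881
err:2 = 0 → 0x0 << 12 → word 0x0881
id:2 = 2 → 0x2 << 14 → word 0x8881
word = 0x8881 → little-endian bytes:
  [0]=0x81  [1]=0x88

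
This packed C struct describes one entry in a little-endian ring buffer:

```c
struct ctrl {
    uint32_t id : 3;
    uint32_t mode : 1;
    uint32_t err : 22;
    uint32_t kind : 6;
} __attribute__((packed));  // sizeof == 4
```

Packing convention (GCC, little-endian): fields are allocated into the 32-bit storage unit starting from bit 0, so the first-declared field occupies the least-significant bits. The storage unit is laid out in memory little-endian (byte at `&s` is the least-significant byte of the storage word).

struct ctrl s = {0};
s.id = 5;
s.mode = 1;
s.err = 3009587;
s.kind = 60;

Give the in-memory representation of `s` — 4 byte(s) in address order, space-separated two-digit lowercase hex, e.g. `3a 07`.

3d c3 de f2

[0+:3] id=5 & 0x7 = 0x5; word=0x00000005
[3+:1] mode=1 & 0x1 = 0x1; word=0x0000000d
[4+:22] err=3009587 & 0x3fffff = 0x2dec33; word=0x02dec33d
[26+:6] kind=60 & 0x3f = 0x3c; word=0xf2dec33d
word = 0xf2dec33d → little-endian bytes:
  [0]=0x3d  [1]=0xc3  [2]=0xde  [3]=0xf2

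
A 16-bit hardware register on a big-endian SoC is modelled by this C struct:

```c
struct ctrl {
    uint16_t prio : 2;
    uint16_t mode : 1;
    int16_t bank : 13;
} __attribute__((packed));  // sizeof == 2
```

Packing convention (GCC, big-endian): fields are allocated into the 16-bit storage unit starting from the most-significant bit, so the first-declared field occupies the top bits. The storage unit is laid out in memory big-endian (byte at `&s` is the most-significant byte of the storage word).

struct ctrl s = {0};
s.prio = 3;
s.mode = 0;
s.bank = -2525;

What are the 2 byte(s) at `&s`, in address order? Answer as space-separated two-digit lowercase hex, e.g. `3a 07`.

d6 23

prio (2b) val=3 bits=0x3 at bit 14: 0xc000
mode (1b) val=0 bits=0x0 at bit 13: 0xc000
bank (13b) val=-2525 bits=0x1623 at bit 0: 0xd623
word = 0xd623 → big-endian bytes:
  [0]=0xd6  [1]=0x23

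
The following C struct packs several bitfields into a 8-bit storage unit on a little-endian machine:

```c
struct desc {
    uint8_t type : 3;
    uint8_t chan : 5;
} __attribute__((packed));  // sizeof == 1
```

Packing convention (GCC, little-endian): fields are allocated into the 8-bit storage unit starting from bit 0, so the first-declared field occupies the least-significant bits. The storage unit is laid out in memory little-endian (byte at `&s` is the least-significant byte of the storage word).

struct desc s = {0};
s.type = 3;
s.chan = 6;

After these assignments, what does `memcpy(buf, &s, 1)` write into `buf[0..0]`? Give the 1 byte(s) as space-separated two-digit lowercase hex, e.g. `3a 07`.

33

type (3b) val=3 bits=0x3 at bit 0: 0x03
chan (5b) val=6 bits=0x6 at bit 3: 0x33
word = 0x33 → little-endian bytes:
  [0]=0x33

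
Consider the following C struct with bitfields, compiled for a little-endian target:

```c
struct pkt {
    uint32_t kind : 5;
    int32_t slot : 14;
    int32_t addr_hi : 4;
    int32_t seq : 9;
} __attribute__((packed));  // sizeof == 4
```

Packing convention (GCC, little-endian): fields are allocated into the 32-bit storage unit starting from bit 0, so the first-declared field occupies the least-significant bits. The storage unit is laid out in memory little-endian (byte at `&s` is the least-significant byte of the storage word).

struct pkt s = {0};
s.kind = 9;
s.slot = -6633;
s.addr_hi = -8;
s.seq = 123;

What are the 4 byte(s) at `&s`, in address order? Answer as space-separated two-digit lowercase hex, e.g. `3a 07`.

e9 c2 c4 3d

[0+:5] kind=9 & 0x1f = 0x9; word=0x00000009
[5+:14] slot=-6633 & 0x3fff = 0x2617; word=0x0004c2e9
[19+:4] addr_hi=-8 & 0xf = 0x8; word=0x0044c2e9
[23+:9] seq=123 & 0x1ff = 0x7b; word=0x3dc4c2e9
word = 0x3dc4c2e9 → little-endian bytes:
  [0]=0xe9  [1]=0xc2  [2]=0xc4  [3]=0x3d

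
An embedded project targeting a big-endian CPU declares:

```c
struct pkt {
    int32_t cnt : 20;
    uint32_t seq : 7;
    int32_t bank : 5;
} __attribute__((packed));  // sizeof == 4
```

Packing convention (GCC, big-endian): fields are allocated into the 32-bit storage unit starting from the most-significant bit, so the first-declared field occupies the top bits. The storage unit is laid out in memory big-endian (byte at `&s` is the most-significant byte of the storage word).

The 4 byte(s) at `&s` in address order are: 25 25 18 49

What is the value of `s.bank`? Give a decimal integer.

9

[0]=0x25 [1]=0x25 [2]=0x18 [3]=0x49 (big-endian) → word 0x25251849
cnt [12+:20] = (word>>12) & 0xfffff = 152145
seq [5+:7] = (word>>5) & 0x7f = 66
bank [0+:5] = (word>>0) & 0x1f = 9  ←
bank signed 5b, MSB=0: value = 9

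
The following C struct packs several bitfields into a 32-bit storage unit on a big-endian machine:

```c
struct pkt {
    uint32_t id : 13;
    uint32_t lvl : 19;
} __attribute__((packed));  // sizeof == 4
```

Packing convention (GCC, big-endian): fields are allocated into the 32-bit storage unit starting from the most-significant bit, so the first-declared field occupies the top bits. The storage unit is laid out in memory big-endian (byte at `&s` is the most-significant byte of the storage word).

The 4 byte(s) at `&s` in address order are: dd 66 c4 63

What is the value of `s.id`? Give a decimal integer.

[0]=0xdd [1]=0x66 [2]=0xc4 [3]=0x63 (big-endian) → word 0xdd66c463
id:13 @ bit 19 → (0xdd66c463>>19)&0x1fff = 0x1bac  ←
lvl:19 @ bit 0 → (0xdd66c463>>0)&0x7ffff = 0x6c463

7084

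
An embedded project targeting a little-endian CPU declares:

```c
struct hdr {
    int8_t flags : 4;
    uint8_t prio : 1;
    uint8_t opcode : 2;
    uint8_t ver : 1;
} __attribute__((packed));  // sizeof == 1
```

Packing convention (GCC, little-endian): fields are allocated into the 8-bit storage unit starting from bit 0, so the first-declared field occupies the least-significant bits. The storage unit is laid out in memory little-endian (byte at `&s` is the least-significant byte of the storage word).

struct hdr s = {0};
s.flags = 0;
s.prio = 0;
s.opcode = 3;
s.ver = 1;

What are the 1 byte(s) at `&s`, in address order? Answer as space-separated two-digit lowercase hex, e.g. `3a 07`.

flags:4 = 0 → 0x0 << 0 → word 0x00
prio:1 = 0 → 0x0 << 4 → word 0x00
opcode:2 = 3 → 0x3 << 5 → word 0x60
ver:1 = 1 → 0x1 << 7 → word 0xe0
word = 0xe0 → little-endian bytes:
  [0]=0xe0

e0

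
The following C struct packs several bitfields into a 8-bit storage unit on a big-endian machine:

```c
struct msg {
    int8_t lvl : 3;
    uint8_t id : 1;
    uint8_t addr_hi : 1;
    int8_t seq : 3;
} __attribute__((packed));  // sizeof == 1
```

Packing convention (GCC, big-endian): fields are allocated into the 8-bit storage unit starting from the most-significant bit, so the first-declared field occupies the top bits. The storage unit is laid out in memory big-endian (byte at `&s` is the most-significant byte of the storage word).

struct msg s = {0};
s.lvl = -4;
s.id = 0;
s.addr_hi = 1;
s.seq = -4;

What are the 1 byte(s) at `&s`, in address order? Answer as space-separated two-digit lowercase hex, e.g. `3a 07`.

lvl:3 = -4 → 0x4 << 5 → word 0x80
id:1 = 0 → 0x0 << 4 → word 0x80
addr_hi:1 = 1 → 0x1 << 3 → word 0x88
seq:3 = -4 → 0x4 << 0 → word 0x8c
word = 0x8c → big-endian bytes:
  [0]=0x8c

8c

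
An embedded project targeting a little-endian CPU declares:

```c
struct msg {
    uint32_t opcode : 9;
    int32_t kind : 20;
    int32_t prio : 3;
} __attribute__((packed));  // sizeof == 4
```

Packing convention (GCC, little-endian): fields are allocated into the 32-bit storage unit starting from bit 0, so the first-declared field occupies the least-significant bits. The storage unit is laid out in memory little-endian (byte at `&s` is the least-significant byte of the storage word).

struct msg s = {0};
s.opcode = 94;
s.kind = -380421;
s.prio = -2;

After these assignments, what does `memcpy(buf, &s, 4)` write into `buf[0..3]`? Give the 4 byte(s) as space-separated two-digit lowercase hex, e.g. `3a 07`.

[0+:9] opcode=94 & 0x1ff = 0x5e; word=0x0000005e
[9+:20] kind=-380421 & 0xfffff = 0xa31fb; word=0x1463f65e
[29+:3] prio=-2 & 0x7 = 0x6; word=0xd463f65e
word = 0xd463f65e → little-endian bytes:
  [0]=0x5e  [1]=0xf6  [2]=0x63  [3]=0xd4

5e f6 63 d4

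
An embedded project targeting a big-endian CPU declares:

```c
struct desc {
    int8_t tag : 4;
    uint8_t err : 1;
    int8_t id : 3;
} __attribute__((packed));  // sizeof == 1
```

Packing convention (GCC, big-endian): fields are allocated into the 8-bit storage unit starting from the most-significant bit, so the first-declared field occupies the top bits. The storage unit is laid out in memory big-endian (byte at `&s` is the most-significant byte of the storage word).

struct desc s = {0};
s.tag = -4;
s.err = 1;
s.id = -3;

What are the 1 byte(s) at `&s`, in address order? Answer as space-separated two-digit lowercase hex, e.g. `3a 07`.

tag (4b) val=-4 bits=0xc at bit 4: 0xc0
err (1b) val=1 bits=0x1 at bit 3: 0xc8
id (3b) val=-3 bits=0x5 at bit 0: 0xcd
word = 0xcd → big-endian bytes:
  [0]=0xcd

cd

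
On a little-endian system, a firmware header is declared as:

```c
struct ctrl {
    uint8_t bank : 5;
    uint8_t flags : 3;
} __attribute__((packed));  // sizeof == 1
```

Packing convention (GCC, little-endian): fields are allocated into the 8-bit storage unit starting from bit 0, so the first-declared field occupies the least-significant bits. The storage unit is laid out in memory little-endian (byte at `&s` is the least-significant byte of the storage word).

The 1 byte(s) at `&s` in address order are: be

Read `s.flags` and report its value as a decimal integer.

5

[0]=0xbe (little-endian) → word 0xbe
bank [0+:5] = (word>>0) & 0x1f = 30
flags [5+:3] = (word>>5) & 0x7 = 5  ←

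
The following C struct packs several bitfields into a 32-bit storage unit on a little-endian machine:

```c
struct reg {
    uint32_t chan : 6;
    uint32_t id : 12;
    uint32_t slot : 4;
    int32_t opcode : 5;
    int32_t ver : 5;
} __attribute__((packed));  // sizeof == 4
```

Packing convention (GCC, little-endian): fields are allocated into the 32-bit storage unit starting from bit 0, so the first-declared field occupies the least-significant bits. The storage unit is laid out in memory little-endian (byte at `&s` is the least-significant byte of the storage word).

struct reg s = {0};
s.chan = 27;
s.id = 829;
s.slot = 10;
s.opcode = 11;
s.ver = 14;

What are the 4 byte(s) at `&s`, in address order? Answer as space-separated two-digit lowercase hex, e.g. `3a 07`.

5b cf e8 72

chan (6b) val=27 bits=0x1b at bit 0: 0x0000001b
id (12b) val=829 bits=0x33d at bit 6: 0x0000cf5b
slot (4b) val=10 bits=0xa at bit 18: 0x0028cf5b
opcode (5b) val=11 bits=0xb at bit 22: 0x02e8cf5b
ver (5b) val=14 bits=0xe at bit 27: 0x72e8cf5b
word = 0x72e8cf5b → little-endian bytes:
  [0]=0x5b  [1]=0xcf  [2]=0xe8  [3]=0x72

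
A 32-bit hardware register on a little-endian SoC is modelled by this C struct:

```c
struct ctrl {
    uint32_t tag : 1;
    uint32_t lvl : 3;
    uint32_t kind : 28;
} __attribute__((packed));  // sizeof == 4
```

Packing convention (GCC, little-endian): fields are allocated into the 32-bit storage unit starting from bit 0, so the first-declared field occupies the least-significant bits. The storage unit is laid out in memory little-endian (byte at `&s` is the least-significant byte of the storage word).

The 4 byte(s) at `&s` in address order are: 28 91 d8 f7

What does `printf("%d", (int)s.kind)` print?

[0]=0x28 [1]=0x91 [2]=0xd8 [3]=0xf7 (little-endian) → word 0xf7d89128
tag:1 @ bit 0 → (0xf7d89128>>0)&0x1 = 0x0
lvl:3 @ bit 1 → (0xf7d89128>>1)&0x7 = 0x4
kind:28 @ bit 4 → (0xf7d89128>>4)&0xfffffff = 0xf7d8912  ←

259885330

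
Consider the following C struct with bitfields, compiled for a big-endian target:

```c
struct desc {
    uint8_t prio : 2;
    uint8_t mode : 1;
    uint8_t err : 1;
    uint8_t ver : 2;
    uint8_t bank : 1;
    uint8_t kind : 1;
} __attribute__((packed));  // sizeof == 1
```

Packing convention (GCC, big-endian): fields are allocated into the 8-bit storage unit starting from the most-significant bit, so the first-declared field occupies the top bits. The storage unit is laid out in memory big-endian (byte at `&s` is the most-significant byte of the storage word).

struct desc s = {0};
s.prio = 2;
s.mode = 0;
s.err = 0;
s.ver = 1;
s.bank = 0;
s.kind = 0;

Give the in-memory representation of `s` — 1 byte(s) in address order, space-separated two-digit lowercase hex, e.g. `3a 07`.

84

prio (2b) val=2 bits=0x2 at bit 6: 0x80
mode (1b) val=0 bits=0x0 at bit 5: 0x80
err (1b) val=0 bits=0x0 at bit 4: 0x80
ver (2b) val=1 bits=0x1 at bit 2: 0x84
bank (1b) val=0 bits=0x0 at bit 1: 0x84
kind (1b) val=0 bits=0x0 at bit 0: 0x84
word = 0x84 → big-endian bytes:
  [0]=0x84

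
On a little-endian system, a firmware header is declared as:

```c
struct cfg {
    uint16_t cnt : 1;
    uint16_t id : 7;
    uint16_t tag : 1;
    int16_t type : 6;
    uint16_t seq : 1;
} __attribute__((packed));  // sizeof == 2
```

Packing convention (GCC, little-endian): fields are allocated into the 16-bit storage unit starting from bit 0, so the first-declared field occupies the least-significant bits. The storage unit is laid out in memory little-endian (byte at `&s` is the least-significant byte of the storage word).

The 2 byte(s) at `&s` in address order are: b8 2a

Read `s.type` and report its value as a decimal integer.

[0]=0xb8 [1]=0x2a (little-endian) → word 0x2ab8
cnt [0+:1] = (word>>0) & 0x1 = 0
id [1+:7] = (word>>1) & 0x7f = 92
tag [8+:1] = (word>>8) & 0x1 = 0
type [9+:6] = (word>>9) & 0x3f = 21  ←
seq [15+:1] = (word>>15) & 0x1 = 0
type signed 6b, MSB=0: value = 21

21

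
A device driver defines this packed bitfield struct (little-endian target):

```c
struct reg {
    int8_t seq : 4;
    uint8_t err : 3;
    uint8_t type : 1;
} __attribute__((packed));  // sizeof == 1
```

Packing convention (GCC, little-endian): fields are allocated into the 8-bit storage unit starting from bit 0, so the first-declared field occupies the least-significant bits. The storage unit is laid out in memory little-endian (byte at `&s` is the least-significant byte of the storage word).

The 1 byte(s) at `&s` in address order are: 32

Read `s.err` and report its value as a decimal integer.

[0]=0x32 (little-endian) → word 0x32
seq:4 @ bit 0 → (0x32>>0)&0xf = 0x2
err:3 @ bit 4 → (0x32>>4)&0x7 = 0x3  ←
type:1 @ bit 7 → (0x32>>7)&0x1 = 0x0

3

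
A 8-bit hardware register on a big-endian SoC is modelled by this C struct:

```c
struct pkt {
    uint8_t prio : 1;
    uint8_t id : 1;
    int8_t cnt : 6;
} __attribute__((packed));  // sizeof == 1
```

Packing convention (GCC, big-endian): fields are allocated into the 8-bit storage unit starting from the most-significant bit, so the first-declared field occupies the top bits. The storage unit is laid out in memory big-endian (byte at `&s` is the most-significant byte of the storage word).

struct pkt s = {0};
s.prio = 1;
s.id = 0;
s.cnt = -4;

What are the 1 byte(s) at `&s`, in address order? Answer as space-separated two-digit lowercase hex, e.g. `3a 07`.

bc

prio (1b) val=1 bits=0x1 at bit 7: 0x80
id (1b) val=0 bits=0x0 at bit 6: 0x80
cnt (6b) val=-4 bits=0x3c at bit 0: 0xbc
word = 0xbc → big-endian bytes:
  [0]=0xbc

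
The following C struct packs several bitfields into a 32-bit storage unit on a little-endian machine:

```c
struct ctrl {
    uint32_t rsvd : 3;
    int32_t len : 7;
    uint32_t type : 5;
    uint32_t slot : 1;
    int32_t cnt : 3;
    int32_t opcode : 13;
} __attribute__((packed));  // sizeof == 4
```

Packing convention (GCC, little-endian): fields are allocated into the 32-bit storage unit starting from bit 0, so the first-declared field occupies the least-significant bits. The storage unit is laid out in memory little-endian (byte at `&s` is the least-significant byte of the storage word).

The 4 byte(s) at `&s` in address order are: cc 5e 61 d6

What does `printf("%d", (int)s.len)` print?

[0]=0xcc [1]=0x5e [2]=0x61 [3]=0xd6 (little-endian) → word 0xd6615ecc
rsvd [0+:3] = (word>>0) & 0x7 = 4
len [3+:7] = (word>>3) & 0x7f = 89  ←
type [10+:5] = (word>>10) & 0x1f = 23
slot [15+:1] = (word>>15) & 0x1 = 0
cnt [16+:3] = (word>>16) & 0x7 = 1
opcode [19+:13] = (word>>19) & 0x1fff = 6860
len signed 7b, MSB=1: 89 - 128 = -39

-39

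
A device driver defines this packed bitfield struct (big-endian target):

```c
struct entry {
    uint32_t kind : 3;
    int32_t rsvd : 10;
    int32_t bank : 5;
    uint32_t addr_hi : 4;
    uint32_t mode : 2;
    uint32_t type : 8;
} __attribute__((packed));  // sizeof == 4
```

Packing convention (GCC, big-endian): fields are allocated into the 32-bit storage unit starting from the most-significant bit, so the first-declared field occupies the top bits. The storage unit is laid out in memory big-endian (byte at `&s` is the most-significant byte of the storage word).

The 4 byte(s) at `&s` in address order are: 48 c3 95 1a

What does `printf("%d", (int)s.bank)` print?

14

[0]=0x48 [1]=0xc3 [2]=0x95 [3]=0x1a (big-endian) → word 0x48c3951a
kind [29+:3] = (word>>29) & 0x7 = 2
rsvd [19+:10] = (word>>19) & 0x3ff = 280
bank [14+:5] = (word>>14) & 0x1f = 14  ←
addr_hi [10+:4] = (word>>10) & 0xf = 5
mode [8+:2] = (word>>8) & 0x3 = 1
type [0+:8] = (word>>0) & 0xff = 26
bank signed 5b, MSB=0: value = 14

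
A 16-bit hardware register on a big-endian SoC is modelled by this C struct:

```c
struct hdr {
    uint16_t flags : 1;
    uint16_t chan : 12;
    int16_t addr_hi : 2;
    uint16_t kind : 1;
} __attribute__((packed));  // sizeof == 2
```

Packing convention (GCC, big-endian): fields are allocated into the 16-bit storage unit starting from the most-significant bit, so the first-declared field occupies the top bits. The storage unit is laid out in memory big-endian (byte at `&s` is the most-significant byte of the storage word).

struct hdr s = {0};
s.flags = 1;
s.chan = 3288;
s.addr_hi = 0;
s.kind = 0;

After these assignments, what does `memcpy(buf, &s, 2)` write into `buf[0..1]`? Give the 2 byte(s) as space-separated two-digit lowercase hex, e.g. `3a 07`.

[15+:1] flags=1 & 0x1 = 0x1; word=0x8000
[3+:12] chan=3288 & 0xfff = 0xcd8; word=0xe6c0
[1+:2] addr_hi=0 & 0x3 = 0x0; word=0xe6c0
[0+:1] kind=0 & 0x1 = 0x0; word=0xe6c0
word = 0xe6c0 → big-endian bytes:
  [0]=0xe6  [1]=0xc0

e6 c0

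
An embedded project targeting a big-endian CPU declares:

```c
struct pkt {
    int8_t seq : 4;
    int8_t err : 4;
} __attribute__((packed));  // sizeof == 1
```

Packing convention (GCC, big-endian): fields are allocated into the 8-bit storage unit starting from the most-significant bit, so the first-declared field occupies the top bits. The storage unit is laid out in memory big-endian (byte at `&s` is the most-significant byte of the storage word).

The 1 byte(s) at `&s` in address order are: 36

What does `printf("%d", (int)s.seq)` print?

3

[0]=0x36 (big-endian) → word 0x36
seq:4 @ bit 4 → (0x36>>4)&0xf = 0x3  ←
err:4 @ bit 0 → (0x36>>0)&0xf = 0x6
seq signed 4b, MSB=0: value = 3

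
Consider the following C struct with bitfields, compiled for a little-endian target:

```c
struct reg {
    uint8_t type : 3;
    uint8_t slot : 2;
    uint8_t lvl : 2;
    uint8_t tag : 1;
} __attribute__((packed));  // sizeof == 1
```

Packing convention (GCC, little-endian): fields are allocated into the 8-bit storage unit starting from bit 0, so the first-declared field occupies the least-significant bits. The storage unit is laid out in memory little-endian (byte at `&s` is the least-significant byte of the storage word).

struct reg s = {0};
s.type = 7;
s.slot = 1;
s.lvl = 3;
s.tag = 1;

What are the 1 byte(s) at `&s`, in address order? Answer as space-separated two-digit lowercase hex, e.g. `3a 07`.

[0+:3] type=7 & 0x7 = 0x7; word=0x07
[3+:2] slot=1 & 0x3 = 0x1; word=0x0f
[5+:2] lvl=3 & 0x3 = 0x3; word=0x6f
[7+:1] tag=1 & 0x1 = 0x1; word=0xef
word = 0xef → little-endian bytes:
  [0]=0xef

ef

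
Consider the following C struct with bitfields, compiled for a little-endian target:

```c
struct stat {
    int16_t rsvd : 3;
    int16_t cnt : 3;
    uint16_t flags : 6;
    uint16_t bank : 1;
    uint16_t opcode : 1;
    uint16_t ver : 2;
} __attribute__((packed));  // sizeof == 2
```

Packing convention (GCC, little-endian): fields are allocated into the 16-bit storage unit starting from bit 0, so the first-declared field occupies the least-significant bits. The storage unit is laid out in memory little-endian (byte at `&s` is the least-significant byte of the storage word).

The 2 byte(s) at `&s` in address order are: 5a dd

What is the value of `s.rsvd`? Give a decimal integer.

2

[0]=0x5a [1]=0xdd (little-endian) → word 0xdd5a
rsvd:3 @ bit 0 → (0xdd5a>>0)&0x7 = 0x2  ←
cnt:3 @ bit 3 → (0xdd5a>>3)&0x7 = 0x3
flags:6 @ bit 6 → (0xdd5a>>6)&0x3f = 0x35
bank:1 @ bit 12 → (0xdd5a>>12)&0x1 = 0x1
opcode:1 @ bit 13 → (0xdd5a>>13)&0x1 = 0x0
ver:2 @ bit 14 → (0xdd5a>>14)&0x3 = 0x3
rsvd signed 3b, MSB=0: value = 2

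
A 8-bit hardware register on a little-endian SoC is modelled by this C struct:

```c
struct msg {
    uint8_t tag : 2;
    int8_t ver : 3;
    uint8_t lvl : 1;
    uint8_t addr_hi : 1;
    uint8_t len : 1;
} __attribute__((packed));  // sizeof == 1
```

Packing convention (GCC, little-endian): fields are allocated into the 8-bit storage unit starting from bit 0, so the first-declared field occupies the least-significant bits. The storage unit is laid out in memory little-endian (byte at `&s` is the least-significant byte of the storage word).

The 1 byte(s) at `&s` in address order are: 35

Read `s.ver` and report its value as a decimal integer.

[0]=0x35 (little-endian) → word 0x35
tag:2 @ bit 0 → (0x35>>0)&0x3 = 0x1
ver:3 @ bit 2 → (0x35>>2)&0x7 = 0x5  ←
lvl:1 @ bit 5 → (0x35>>5)&0x1 = 0x1
addr_hi:1 @ bit 6 → (0x35>>6)&0x1 = 0x0
len:1 @ bit 7 → (0x35>>7)&0x1 = 0x0
ver signed 3b, MSB=1: 5 - 8 = -3

-3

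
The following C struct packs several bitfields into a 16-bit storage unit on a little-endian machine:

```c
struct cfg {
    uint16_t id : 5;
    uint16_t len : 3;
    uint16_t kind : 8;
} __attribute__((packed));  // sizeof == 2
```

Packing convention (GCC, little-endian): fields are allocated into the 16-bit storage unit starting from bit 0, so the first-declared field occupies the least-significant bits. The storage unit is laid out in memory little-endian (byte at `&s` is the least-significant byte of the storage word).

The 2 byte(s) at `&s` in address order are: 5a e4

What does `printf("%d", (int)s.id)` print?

[0]=0x5a [1]=0xe4 (little-endian) → word 0xe45a
id:5 @ bit 0 → (0xe45a>>0)&0x1f = 0x1a  ←
len:3 @ bit 5 → (0xe45a>>5)&0x7 = 0x2
kind:8 @ bit 8 → (0xe45a>>8)&0xff = 0xe4

26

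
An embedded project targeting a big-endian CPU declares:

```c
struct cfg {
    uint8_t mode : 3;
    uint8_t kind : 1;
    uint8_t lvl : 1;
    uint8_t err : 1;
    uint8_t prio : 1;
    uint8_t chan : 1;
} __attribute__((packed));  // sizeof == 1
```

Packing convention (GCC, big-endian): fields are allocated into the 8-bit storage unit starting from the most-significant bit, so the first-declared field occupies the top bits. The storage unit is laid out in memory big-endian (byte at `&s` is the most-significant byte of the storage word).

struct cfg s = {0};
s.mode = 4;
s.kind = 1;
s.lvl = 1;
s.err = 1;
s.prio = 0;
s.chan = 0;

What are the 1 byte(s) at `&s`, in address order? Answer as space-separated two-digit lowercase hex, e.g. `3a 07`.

mode (3b) val=4 bits=0x4 at bit 5: 0x80
kind (1b) val=1 bits=0x1 at bit 4: 0x90
lvl (1b) val=1 bits=0x1 at bit 3: 0x98
err (1b) val=1 bits=0x1 at bit 2: 0x9c
prio (1b) val=0 bits=0x0 at bit 1: 0x9c
chan (1b) val=0 bits=0x0 at bit 0: 0x9c
word = 0x9c → big-endian bytes:
  [0]=0x9c

9c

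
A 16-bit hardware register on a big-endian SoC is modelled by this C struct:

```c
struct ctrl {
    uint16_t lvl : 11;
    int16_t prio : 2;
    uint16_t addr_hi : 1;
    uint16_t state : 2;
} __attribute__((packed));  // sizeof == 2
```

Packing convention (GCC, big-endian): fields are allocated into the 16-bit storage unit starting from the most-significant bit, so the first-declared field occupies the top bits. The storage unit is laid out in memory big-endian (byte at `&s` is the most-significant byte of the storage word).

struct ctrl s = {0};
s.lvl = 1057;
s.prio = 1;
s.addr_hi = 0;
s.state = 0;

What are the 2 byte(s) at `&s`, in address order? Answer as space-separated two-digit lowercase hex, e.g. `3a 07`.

lvl:11 = 1057 → 0x421 << 5 → word 0x8420
prio:2 = 1 → 0x1 << 3 → word 0x8428
addr_hi:1 = 0 → 0x0 << 2 → word 0x8428
state:2 = 0 → 0x0 << 0 → word 0x8428
word = 0x8428 → big-endian bytes:
  [0]=0x84  [1]=0x28

84 28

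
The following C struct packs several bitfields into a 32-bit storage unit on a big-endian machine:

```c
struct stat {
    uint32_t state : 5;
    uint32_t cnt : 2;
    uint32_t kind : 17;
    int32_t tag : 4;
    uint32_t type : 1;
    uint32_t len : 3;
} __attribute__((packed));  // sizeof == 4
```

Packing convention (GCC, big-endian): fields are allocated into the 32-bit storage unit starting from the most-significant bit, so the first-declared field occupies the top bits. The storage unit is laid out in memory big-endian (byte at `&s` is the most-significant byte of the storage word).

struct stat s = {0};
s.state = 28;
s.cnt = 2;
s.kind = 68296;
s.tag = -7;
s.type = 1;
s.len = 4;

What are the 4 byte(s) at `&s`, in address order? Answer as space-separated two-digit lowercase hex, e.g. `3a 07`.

e5 0a c8 9c

state:5 = 28 → 0x1c << 27 → word 0xe0000000
cnt:2 = 2 → 0x2 << 25 → word 0xe4000000
kind:17 = 68296 → 0x10ac8 << 8 → word 0xe50ac800
tag:4 = -7 → 0x9 << 4 → word 0xe50ac890
type:1 = 1 → 0x1 << 3 → word 0xe50ac898
len:3 = 4 → 0x4 << 0 → word 0xe50ac89c
word = 0xe50ac89c → big-endian bytes:
  [0]=0xe5  [1]=0x0a  [2]=0xc8  [3]=0x9c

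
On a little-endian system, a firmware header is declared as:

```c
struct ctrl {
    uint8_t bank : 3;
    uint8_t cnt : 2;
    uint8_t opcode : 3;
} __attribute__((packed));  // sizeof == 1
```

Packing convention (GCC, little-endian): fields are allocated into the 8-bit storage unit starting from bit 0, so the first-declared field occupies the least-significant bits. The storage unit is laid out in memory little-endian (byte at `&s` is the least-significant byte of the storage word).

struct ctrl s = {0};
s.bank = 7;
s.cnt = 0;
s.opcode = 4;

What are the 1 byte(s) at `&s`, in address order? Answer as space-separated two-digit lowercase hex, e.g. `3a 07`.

87

[0+:3] bank=7 & 0x7 = 0x7; word=0x07
[3+:2] cnt=0 & 0x3 = 0x0; word=0x07
[5+:3] opcode=4 & 0x7 = 0x4; word=0x87
word = 0x87 → little-endian bytes:
  [0]=0x87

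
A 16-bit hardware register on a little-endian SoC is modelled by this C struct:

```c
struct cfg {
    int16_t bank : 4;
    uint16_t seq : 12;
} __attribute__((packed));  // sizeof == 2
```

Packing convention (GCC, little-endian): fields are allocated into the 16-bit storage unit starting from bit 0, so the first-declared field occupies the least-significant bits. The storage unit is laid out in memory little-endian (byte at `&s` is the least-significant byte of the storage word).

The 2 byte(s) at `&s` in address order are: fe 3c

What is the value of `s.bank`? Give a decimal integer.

[0]=0xfe [1]=0x3c (little-endian) → word 0x3cfe
bank [0+:4] = (word>>0) & 0xf = 14  ←
seq [4+:12] = (word>>4) & 0xfff = 975
bank signed 4b, MSB=1: 14 - 16 = -2

-2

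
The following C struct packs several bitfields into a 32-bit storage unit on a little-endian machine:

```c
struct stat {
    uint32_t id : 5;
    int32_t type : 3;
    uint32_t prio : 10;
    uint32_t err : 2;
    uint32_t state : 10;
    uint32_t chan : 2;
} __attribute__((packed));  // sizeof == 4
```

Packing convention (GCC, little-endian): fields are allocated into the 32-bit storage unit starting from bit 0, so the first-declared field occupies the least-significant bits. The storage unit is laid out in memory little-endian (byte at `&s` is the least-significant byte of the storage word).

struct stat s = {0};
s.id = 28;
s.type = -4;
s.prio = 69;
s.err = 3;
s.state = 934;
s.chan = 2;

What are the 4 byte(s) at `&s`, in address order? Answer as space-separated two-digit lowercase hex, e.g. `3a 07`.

9c 45 6c ba

[0+:5] id=28 & 0x1f = 0x1c; word=0x0000001c
[5+:3] type=-4 & 0x7 = 0x4; word=0x0000009c
[8+:10] prio=69 & 0x3ff = 0x45; word=0x0000459c
[18+:2] err=3 & 0x3 = 0x3; word=0x000c459c
[20+:10] state=934 & 0x3ff = 0x3a6; word=0x3a6c459c
[30+:2] chan=2 & 0x3 = 0x2; word=0xba6c459c
word = 0xba6c459c → little-endian bytes:
  [0]=0x9c  [1]=0x45  [2]=0x6c  [3]=0xba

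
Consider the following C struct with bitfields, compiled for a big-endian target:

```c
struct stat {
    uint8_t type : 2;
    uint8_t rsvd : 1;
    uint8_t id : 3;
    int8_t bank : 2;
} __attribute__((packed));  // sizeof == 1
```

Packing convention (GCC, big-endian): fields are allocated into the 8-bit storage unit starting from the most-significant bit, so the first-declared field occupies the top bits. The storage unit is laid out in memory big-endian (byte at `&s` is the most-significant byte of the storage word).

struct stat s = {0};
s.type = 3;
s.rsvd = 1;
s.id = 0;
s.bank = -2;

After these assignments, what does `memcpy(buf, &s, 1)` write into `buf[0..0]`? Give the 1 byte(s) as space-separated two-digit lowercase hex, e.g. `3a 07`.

e2

type:2 = 3 → 0x3 << 6 → word 0xc0
rsvd:1 = 1 → 0x1 << 5 → word 0xe0
id:3 = 0 → 0x0 << 2 → word 0xe0
bank:2 = -2 → 0x2 << 0 → word 0xe2
word = 0xe2 → big-endian bytes:
  [0]=0xe2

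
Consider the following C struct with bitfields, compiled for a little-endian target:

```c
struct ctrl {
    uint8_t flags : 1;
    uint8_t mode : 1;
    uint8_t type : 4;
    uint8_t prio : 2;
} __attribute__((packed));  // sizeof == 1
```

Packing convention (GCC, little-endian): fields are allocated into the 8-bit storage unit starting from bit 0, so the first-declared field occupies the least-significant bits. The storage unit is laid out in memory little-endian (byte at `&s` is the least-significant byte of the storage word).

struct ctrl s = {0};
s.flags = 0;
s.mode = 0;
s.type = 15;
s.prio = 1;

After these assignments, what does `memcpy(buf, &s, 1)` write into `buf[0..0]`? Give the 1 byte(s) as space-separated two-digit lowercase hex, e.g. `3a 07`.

7c

flags (1b) val=0 bits=0x0 at bit 0: 0x00
mode (1b) val=0 bits=0x0 at bit 1: 0x00
type (4b) val=15 bits=0xf at bit 2: 0x3c
prio (2b) val=1 bits=0x1 at bit 6: 0x7c
word = 0x7c → little-endian bytes:
  [0]=0x7c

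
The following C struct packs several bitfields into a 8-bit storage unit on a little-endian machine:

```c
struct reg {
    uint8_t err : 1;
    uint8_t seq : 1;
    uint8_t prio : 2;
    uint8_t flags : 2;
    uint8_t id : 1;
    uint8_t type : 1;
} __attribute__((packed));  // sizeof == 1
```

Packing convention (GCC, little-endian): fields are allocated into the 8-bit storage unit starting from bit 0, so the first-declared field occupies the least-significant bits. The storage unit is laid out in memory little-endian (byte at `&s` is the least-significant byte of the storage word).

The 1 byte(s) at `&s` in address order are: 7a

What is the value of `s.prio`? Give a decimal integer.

[0]=0x7a (little-endian) → word 0x7a
err [0+:1] = (word>>0) & 0x1 = 0
seq [1+:1] = (word>>1) & 0x1 = 1
prio [2+:2] = (word>>2) & 0x3 = 2  ←
flags [4+:2] = (word>>4) & 0x3 = 3
id [6+:1] = (word>>6) & 0x1 = 1
type [7+:1] = (word>>7) & 0x1 = 0

2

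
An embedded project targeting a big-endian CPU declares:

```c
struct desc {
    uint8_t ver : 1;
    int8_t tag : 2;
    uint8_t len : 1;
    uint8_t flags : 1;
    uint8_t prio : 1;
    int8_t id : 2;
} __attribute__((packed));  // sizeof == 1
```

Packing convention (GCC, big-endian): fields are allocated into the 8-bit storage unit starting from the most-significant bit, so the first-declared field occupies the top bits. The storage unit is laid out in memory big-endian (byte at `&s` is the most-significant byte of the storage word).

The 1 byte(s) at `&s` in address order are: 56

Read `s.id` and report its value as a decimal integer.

-2

[0]=0x56 (big-endian) → word 0x56
ver:1 @ bit 7 → (0x56>>7)&0x1 = 0x0
tag:2 @ bit 5 → (0x56>>5)&0x3 = 0x2
len:1 @ bit 4 → (0x56>>4)&0x1 = 0x1
flags:1 @ bit 3 → (0x56>>3)&0x1 = 0x0
prio:1 @ bit 2 → (0x56>>2)&0x1 = 0x1
id:2 @ bit 0 → (0x56>>0)&0x3 = 0x2  ←
id signed 2b, MSB=1: 2 - 4 = -2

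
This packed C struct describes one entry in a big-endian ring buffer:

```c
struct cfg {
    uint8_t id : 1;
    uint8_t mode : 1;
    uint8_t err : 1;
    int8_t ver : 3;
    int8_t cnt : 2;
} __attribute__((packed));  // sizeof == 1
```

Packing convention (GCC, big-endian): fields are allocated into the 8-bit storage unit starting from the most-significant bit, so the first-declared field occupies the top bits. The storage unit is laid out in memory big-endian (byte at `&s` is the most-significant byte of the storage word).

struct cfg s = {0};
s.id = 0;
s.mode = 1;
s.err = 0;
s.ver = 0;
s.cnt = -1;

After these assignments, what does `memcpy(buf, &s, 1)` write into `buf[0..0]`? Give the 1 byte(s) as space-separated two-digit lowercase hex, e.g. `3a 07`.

id:1 = 0 → 0x0 << 7 → word 0x00
mode:1 = 1 → 0x1 << 6 → word 0x40
err:1 = 0 → 0x0 << 5 → word 0x40
ver:3 = 0 → 0x0 << 2 → word 0x40
cnt:2 = -1 → 0x3 << 0 → word 0x43
word = 0x43 → big-endian bytes:
  [0]=0x43

43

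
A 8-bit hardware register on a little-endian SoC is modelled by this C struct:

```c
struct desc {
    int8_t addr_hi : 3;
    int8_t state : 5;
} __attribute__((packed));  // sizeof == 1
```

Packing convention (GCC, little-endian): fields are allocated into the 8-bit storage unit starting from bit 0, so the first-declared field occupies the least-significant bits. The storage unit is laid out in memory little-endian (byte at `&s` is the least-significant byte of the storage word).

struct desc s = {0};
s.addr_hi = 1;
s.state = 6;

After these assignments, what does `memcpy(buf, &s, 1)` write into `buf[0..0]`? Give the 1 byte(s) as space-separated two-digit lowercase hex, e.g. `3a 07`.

addr_hi:3 = 1 → 0x1 << 0 → word 0x01
state:5 = 6 → 0x6 << 3 → word 0x31
word = 0x31 → little-endian bytes:
  [0]=0x31

31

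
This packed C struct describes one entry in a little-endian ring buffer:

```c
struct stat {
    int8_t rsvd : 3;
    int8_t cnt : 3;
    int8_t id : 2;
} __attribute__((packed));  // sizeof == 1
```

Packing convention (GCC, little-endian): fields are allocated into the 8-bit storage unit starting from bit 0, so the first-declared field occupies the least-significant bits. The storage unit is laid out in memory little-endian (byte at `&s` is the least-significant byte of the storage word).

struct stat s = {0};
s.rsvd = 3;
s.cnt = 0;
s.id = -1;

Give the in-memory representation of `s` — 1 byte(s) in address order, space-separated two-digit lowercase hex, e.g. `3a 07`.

rsvd (3b) val=3 bits=0x3 at bit 0: 0x03
cnt (3b) val=0 bits=0x0 at bit 3: 0x03
id (2b) val=-1 bits=0x3 at bit 6: 0xc3
word = 0xc3 → little-endian bytes:
  [0]=0xc3

c3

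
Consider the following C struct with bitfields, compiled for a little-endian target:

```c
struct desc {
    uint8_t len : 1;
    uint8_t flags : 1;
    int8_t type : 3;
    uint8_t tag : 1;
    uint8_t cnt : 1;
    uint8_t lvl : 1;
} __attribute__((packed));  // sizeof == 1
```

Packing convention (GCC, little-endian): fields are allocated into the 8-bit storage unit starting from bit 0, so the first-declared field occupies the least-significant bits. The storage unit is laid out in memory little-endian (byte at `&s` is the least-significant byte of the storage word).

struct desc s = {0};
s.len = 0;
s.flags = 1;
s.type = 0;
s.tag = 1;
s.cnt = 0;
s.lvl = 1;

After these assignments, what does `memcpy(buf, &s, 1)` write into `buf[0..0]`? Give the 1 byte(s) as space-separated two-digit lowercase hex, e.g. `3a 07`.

[0+:1] len=0 & 0x1 = 0x0; word=0x00
[1+:1] flags=1 & 0x1 = 0x1; word=0x02
[2+:3] type=0 & 0x7 = 0x0; word=0x02
[5+:1] tag=1 & 0x1 = 0x1; word=0x22
[6+:1] cnt=0 & 0x1 = 0x0; word=0x22
[7+:1] lvl=1 & 0x1 = 0x1; word=0xa2
word = 0xa2 → little-endian bytes:
  [0]=0xa2

a2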